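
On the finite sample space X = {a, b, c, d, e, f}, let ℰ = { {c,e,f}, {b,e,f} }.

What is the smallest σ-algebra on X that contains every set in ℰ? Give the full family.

σ(ℰ) = { ∅, {b}, {c}, {a,d}, {b,c}, {e,f}, {a,b,d}, {a,c,d}, {b,e,f}, {c,e,f}, {a,b,c,d}, {a,d,e,f}, {b,c,e,f}, {a,b,d,e,f}, {a,c,d,e,f}, X }

Check:
Begin from { ∅, {b,e,f}, {c,e,f}, X } (that is, ℰ plus ∅ and X).
Round 1. New:
  {a,b,d}  = {c,e,f}ᶜ
  {a,c,d}  = {b,e,f}ᶜ
  {b,c,e,f}  = {b,e,f} ∪ {c,e,f}
  — 7 sets.
Round 2 adds 4:
  {a,d}  = {b,c,e,f}ᶜ
  {a,b,c,d}  = {a,c,d} ∪ {a,b,d}
  {a,b,d,e,f}  = {b,e,f} ∪ {a,b,d}
  {a,c,d,e,f}  = {a,c,d} ∪ {c,e,f}
  — 11 sets.
Round 3: 3 new —
  {b}  = {a,c,d,e,f}ᶜ
  {c}  = {a,b,d,e,f}ᶜ
  {e,f}  = {a,b,c,d}ᶜ
  — 14 sets.
Round 4: +2 →
  {b,c}  = {c} ∪ {b}
  {a,d,e,f}  = {a,d} ∪ {e,f}
  — 16 sets.
Round 5: closed — nothing new.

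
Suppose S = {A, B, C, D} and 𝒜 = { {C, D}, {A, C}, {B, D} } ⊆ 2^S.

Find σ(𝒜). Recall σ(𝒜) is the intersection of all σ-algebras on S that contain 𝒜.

|σ(𝒜)| = 16.  σ(𝒜) = { {}, {A}, {B}, {C}, {D}, {A, B}, {A, C}, {A, D}, {B, C}, {B, D}, {C, D}, {A, B, C}, {A, B, D}, {A, C, D}, {B, C, D}, S }

Derivation:
Seed the family with 𝒜 together with ∅ and S: { {}, {A, C}, {B, D}, {C, D}, S }.
Round 1. New:
  {A, B}  = S∖{C, D}
  {A, C, D}  = {C, D} ∪ {A, C}
  {B, C, D}  = {C, D} ∪ {B, D}
  — 8 sets.
Round 2: 4 new —
  {A}  = S∖{B, C, D}
  {B}  = S∖{A, C, D}
  {A, B, C}  = {A, B} ∪ {A, C}
  {A, B, D}  = {A, B} ∪ {B, D}
  — 12 sets.
Round 3: +2 →
  {C}  = S∖{A, B, D}
  {D}  = S∖{A, B, C}
  — 14 sets.
Round 4 adds 2:
  {A, D}  = {D} ∪ {A}
  {B, C}  = {C} ∪ {B}
  — 16 sets.
Round 5: already closed under ᶜ and ∪.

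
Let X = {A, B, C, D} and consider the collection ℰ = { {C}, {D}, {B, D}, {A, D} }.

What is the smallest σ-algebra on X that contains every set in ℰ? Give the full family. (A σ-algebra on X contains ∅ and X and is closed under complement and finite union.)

σ(ℰ) = { ∅, {A}, {B}, {C}, {D}, {A, B}, {A, C}, {A, D}, {B, C}, {B, D}, {C, D}, {A, B, C}, {A, B, D}, {A, C, D}, {B, C, D}, X }

Trace:
Start: ℰ ∪ {∅, X} = { ∅, {C}, {D}, {A, D}, {B, D}, X }.
Round 1: 7 new —
  {A, C}  = X∖{B, D}
  {B, C}  = X∖{A, D}
  {C, D}  = {C} ∪ {D}
  {A, B, C}  = X∖{D}
  {A, B, D}  = X∖{C}
  {A, C, D}  = {C} ∪ {A, D}
  {B, C, D}  = {C} ∪ {B, D}
  [13 total]
Round 2. New:
  {A}  = X∖{B, C, D}
  {B}  = X∖{A, C, D}
  {A, B}  = X∖{C, D}
  [16 total]
Round 3: closed — nothing new.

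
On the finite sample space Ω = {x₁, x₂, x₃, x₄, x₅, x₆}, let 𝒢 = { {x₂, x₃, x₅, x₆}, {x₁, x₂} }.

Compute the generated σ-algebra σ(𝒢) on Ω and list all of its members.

Begin from { ∅, {x₁, x₂}, {x₂, x₃, x₅, x₆}, Ω } (that is, 𝒢 plus ∅ and Ω).
Iteration 1 adds 3:
  {x₁, x₄}  = {x₂, x₃, x₅, x₆}ᶜ
  {x₃, x₄, x₅, x₆}  = {x₁, x₂}ᶜ
  {x₁, x₂, x₃, x₅, x₆}  = {x₁, x₂} ∪ {x₂, x₃, x₅, x₆}
  |family| = 7
Iteration 2: +4 →
  {x₄}  = {x₁, x₂, x₃, x₅, x₆}ᶜ
  {x₁, x₂, x₄}  = {x₁, x₄} ∪ {x₁, x₂}
  {x₁, x₃, x₄, x₅, x₆}  = {x₁, x₄} ∪ {x₃, x₄, x₅, x₆}
  {x₂, x₃, x₄, x₅, x₆}  = {x₃, x₄, x₅, x₆} ∪ {x₂, x₃, x₅, x₆}
  |family| = 11
Iteration 3 (3 new):
  {x₁}  = {x₂, x₃, x₄, x₅, x₆}ᶜ
  {x₂}  = {x₁, x₃, x₄, x₅, x₆}ᶜ
  {x₃, x₅, x₆}  = {x₁, x₂, x₄}ᶜ
  |family| = 14
Iteration 4: 2 new —
  {x₂, x₄}  = {x₄} ∪ {x₂}
  {x₁, x₃, x₅, x₆}  = {x₁} ∪ {x₃, x₅, x₆}
  |family| = 16
After Iteration 5 the family is unchanged; done.

|σ(𝒢)| = 16.  σ(𝒢) = { ∅, {x₁}, {x₂}, {x₄}, {x₁, x₂}, {x₁, x₄}, {x₂, x₄}, {x₁, x₂, x₄}, {x₃, x₅, x₆}, {x₁, x₃, x₅, x₆}, {x₂, x₃, x₅, x₆}, {x₃, x₄, x₅, x₆}, {x₁, x₂, x₃, x₅, x₆}, {x₁, x₃, x₄, x₅, x₆}, {x₂, x₃, x₄, x₅, x₆}, Ω }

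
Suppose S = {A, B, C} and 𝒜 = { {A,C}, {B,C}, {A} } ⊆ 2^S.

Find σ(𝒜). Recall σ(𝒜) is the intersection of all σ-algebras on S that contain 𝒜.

σ(𝒜) = { ∅, {A}, {B}, {C}, {A,B}, {A,C}, {B,C}, S }

Derivation:
Start: 𝒜 ∪ {∅, S} = { ∅, {A}, {A,C}, {B,C}, S }.
Pass 1 (1 new):
  {B}  = {A,C}ᶜ
  |family| = 6
Pass 2: 1 new —
  {A,B}  = {B} ∪ {A}
  |family| = 7
Pass 3. New:
  {C}  = {A,B}ᶜ
  |family| = 8
Pass 4: no new sets; the family is a σ-algebra.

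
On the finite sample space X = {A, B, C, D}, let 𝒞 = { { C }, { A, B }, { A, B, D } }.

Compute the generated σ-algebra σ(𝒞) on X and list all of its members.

Answer: σ(𝒞) = { {}, { C }, { D }, { A, B }, { C, D }, { A, B, C }, { A, B, D }, X }

Derivation:
Initial family (5 sets): { {}, { C }, { A, B }, { A, B, D }, X }.
Iteration 1: +2 →
  { C, D }  = { A, B }ᶜ
  { A, B, C }  = { C } ∪ { A, B }
Iteration 2: +1 →
  { D }  = { A, B, C }ᶜ
Iteration 3 adds nothing — fixpoint reached.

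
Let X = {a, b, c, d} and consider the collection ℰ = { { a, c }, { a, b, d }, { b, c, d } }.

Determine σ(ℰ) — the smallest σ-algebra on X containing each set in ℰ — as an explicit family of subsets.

|σ(ℰ)| = 8.  σ(ℰ) = { {}, { a }, { c }, { a, c }, { b, d }, { a, b, d }, { b, c, d }, X }

Working:
Take S₀ = ℰ ∪ {∅, X} = { {}, { a, c }, { a, b, d }, { b, c, d }, X }.
Step 1 adds 3:
  { a }  = X∖{ b, c, d }
  { c }  = X∖{ a, b, d }
  { b, d }  = X∖{ a, c }
  (now 8)
Step 2: no new sets; the family is a σ-algebra.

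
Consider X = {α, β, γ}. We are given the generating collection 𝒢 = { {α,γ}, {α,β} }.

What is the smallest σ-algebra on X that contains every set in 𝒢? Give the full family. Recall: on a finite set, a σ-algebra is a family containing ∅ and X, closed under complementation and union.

σ(𝒢) (8 sets): { {}, {α}, {β}, {γ}, {α,β}, {α,γ}, {β,γ}, X }

Trace:
Take S₀ = 𝒢 ∪ {∅, X} = { {}, {α,β}, {α,γ}, X }.
Round 1: +2 →
  {β}  = ᶜ of {α,γ}
  {γ}  = ᶜ of {α,β}
  — 6 sets.
Round 2: 1 new —
  {β,γ}  = {γ} ∪ {β}
  — 7 sets.
Round 3 (1 new):
  {α}  = ᶜ of {β,γ}
  — 8 sets.
Round 4: no new sets; the family is a σ-algebra.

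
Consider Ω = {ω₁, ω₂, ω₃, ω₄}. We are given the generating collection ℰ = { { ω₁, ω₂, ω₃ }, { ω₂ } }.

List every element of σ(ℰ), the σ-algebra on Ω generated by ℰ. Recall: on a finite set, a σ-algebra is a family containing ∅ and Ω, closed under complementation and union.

|σ(ℰ)| = 8.  σ(ℰ) = { {  }, { ω₂ }, { ω₄ }, { ω₁, ω₃ }, { ω₂, ω₄ }, { ω₁, ω₂, ω₃ }, { ω₁, ω₃, ω₄ }, Ω }

Check:
Initial family (4 sets): { {  }, { ω₂ }, { ω₁, ω₂, ω₃ }, Ω }.
Step 1 (2 new):
  { ω₄ }  = ᶜ of { ω₁, ω₂, ω₃ }
  { ω₁, ω₃, ω₄ }  = ᶜ of { ω₂ }
  [6 total]
Step 2. New:
  { ω₂, ω₄ }  = { ω₄ } ∪ { ω₂ }
  [7 total]
Step 3 (1 new):
  { ω₁, ω₃ }  = ᶜ of { ω₂, ω₄ }
  [8 total]
Step 4: already closed under ᶜ and ∪.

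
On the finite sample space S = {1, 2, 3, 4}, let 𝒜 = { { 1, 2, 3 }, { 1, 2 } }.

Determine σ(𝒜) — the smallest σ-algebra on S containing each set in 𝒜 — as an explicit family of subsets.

Answer: σ(𝒜) = { {  }, { 3 }, { 4 }, { 1, 2 }, { 3, 4 }, { 1, 2, 3 }, { 1, 2, 4 }, S }

Working:
Begin from { {  }, { 1, 2 }, { 1, 2, 3 }, S } (that is, 𝒜 plus ∅ and S).
Iteration 1: +2 →
  { 4 }  = { 1, 2, 3 }ᶜ
  { 3, 4 }  = { 1, 2 }ᶜ
  — 6 sets.
Iteration 2 adds 1:
  { 1, 2, 4 }  = { 1, 2 } ∪ { 4 }
  — 7 sets.
Iteration 3 adds 1:
  { 3 }  = { 1, 2, 4 }ᶜ
  — 8 sets.
Iteration 4: closed — nothing new.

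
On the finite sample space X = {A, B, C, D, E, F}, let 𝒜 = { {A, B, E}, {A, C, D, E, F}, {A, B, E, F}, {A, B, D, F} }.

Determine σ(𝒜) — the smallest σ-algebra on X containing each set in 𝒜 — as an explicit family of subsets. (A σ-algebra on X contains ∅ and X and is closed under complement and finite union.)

Take S₀ = 𝒜 ∪ {∅, X} = { {}, {A, B, E}, {A, B, D, F}, {A, B, E, F}, {A, C, D, E, F}, X }.
Iteration 1 adds 5:
  {B}  = X∖{A, C, D, E, F}
  {C, D}  = X∖{A, B, E, F}
  {C, E}  = X∖{A, B, D, F}
  {C, D, F}  = X∖{A, B, E}
  {A, B, D, E, F}  = {A, B, E} ∪ {A, B, D, F}
  — 11 sets.
Iteration 2 (10 new):
  {C}  = X∖{A, B, D, E, F}
  {B, C, D}  = {C, D} ∪ {B}
  {B, C, E}  = {B} ∪ {C, E}
  {C, D, E}  = {C, D} ∪ {C, E}
  {A, B, C, E}  = {A, B, E} ∪ {C, E}
  {B, C, D, F}  = {B} ∪ {C, D, F}
  {C, D, E, F}  = {C, E} ∪ {C, D, F}
  {A, B, C, D, E}  = {C, D} ∪ {A, B, E}
  {A, B, C, D, F}  = {C, D} ∪ {A, B, D, F}
  {A, B, C, E, F}  = {C, E} ∪ {A, B, E, F}
  — 21 sets.
Iteration 3 (12 new):
  {D}  = X∖{A, B, C, E, F}
  {E}  = X∖{A, B, C, D, F}
  {F}  = X∖{A, B, C, D, E}
  {A, B}  = X∖{C, D, E, F}
  {A, E}  = X∖{B, C, D, F}
  {B, C}  = {B} ∪ {C}
  {D, F}  = X∖{A, B, C, E}
  {A, B, F}  = X∖{C, D, E}
  {A, D, F}  = X∖{B, C, E}
  {A, E, F}  = X∖{B, C, D}
  {B, C, D, E}  = {C, D, E} ∪ {B}
  {B, C, D, E, F}  = {C, D, E} ∪ {B, C, D, F}
  — 33 sets.
Iteration 4 adds 24:
  {A}  = X∖{B, C, D, E, F}
  {A, F}  = X∖{B, C, D, E}
  {B, D}  = {B} ∪ {D}
  {B, E}  = {B} ∪ {E}
  {B, F}  = {B} ∪ {F}
  {C, F}  = {F} ∪ {C}
  {D, E}  = {E} ∪ {D}
  {E, F}  = {F} ∪ {E}
  {A, B, C}  = {A, B} ∪ {C}
  {A, B, D}  = {A, B} ∪ {D}
  {A, C, E}  = {C} ∪ {A, E}
  {A, D, E}  = {A, E} ∪ {D}
  {B, C, F}  = {F} ∪ {B, C}
  {B, D, F}  = {B} ∪ {D, F}
  {C, E, F}  = {F} ∪ {C, E}
  {D, E, F}  = {E} ∪ {D, F}
  {A, B, C, D}  = {C, D} ∪ {A, B}
  {A, B, C, F}  = {C} ∪ {A, B, F}
  {A, B, D, E}  = {A, B, E} ∪ {D}
  {A, C, D, E}  = {C, D, E} ∪ {A, E}
  {A, C, D, F}  = {C, D} ∪ {A, D, F}
  {A, C, E, F}  = {C} ∪ {A, E, F}
  {A, D, E, F}  = X∖{B, C}
  {B, C, E, F}  = {F} ∪ {B, C, E}
  — 57 sets.
Iteration 5: 7 new —
  {A, C}  = {C} ∪ {A}
  {A, D}  = X∖{B, C, E, F}
  {A, C, D}  = {C, D} ∪ {A}
  {A, C, F}  = {A, F} ∪ {C}
  {B, D, E}  = {B, E} ∪ {D, E}
  {B, E, F}  = {B, E} ∪ {E, F}
  {B, D, E, F}  = {B, D, F} ∪ {B, E}
  — 64 sets.
Iteration 6 adds nothing — fixpoint reached.

Hence σ(𝒜) has 64 members: { {}, {A}, {B}, {C}, {D}, {E}, {F}, {A, B}, {A, C}, {A, D}, {A, E}, {A, F}, {B, C}, {B, D}, {B, E}, {B, F}, {C, D}, {C, E}, {C, F}, {D, E}, {D, F}, {E, F}, {A, B, C}, {A, B, D}, {A, B, E}, {A, B, F}, {A, C, D}, {A, C, E}, {A, C, F}, {A, D, E}, {A, D, F}, {A, E, F}, {B, C, D}, {B, C, E}, {B, C, F}, {B, D, E}, {B, D, F}, {B, E, F}, {C, D, E}, {C, D, F}, {C, E, F}, {D, E, F}, {A, B, C, D}, {A, B, C, E}, {A, B, C, F}, {A, B, D, E}, {A, B, D, F}, {A, B, E, F}, {A, C, D, E}, {A, C, D, F}, {A, C, E, F}, {A, D, E, F}, {B, C, D, E}, {B, C, D, F}, {B, C, E, F}, {B, D, E, F}, {C, D, E, F}, {A, B, C, D, E}, {A, B, C, D, F}, {A, B, C, E, F}, {A, B, D, E, F}, {A, C, D, E, F}, {B, C, D, E, F}, X }.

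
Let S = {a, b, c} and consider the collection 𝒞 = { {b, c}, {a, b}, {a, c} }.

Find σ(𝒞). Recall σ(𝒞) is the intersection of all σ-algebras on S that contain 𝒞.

|σ(𝒞)| = 8.  σ(𝒞) = { ∅, {a}, {b}, {c}, {a, b}, {a, c}, {b, c}, S }

Derivation:
Seed the family with 𝒞 together with ∅ and S: { ∅, {a, b}, {a, c}, {b, c}, S }.
Step 1 adds 3:
  {a}  = ᶜ of {b, c}
  {b}  = ᶜ of {a, c}
  {c}  = ᶜ of {a, b}
  [8 total]
Step 2: no new sets; the family is a σ-algebra.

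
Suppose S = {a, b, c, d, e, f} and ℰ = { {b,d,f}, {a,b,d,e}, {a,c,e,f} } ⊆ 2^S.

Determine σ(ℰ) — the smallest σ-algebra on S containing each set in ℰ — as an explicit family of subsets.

|σ(ℰ)| = 16.  σ(ℰ) = { ∅, {c}, {f}, {a,e}, {b,d}, {c,f}, {a,c,e}, {a,e,f}, {b,c,d}, {b,d,f}, {a,b,d,e}, {a,c,e,f}, {b,c,d,f}, {a,b,c,d,e}, {a,b,d,e,f}, S }

Trace:
Start: ℰ ∪ {∅, S} = { ∅, {b,d,f}, {a,b,d,e}, {a,c,e,f}, S }.
Pass 1 (4 new):
  {b,d}  = {a,c,e,f}ᶜ
  {c,f}  = {a,b,d,e}ᶜ
  {a,c,e}  = {b,d,f}ᶜ
  {a,b,d,e,f}  = {b,d,f} ∪ {a,b,d,e}
  (now 9)
Pass 2: +3 →
  {c}  = {a,b,d,e,f}ᶜ
  {b,c,d,f}  = {b,d,f} ∪ {c,f}
  {a,b,c,d,e}  = {a,c,e} ∪ {a,b,d,e}
  (now 12)
Pass 3 adds 3:
  {f}  = {a,b,c,d,e}ᶜ
  {a,e}  = {b,c,d,f}ᶜ
  {b,c,d}  = {c} ∪ {b,d}
  (now 15)
Pass 4 adds 1:
  {a,e,f}  = {b,c,d}ᶜ
  (now 16)
After Pass 5 the family is unchanged; done.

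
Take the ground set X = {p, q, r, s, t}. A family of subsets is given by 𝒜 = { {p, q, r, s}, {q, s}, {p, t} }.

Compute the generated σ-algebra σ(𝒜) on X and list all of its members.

σ(𝒜) = { {}, {p}, {r}, {t}, {p, r}, {p, t}, {q, s}, {r, t}, {p, q, s}, {p, r, t}, {q, r, s}, {q, s, t}, {p, q, r, s}, {p, q, s, t}, {q, r, s, t}, X }

Derivation:
Initial family (5 sets): { {}, {p, t}, {q, s}, {p, q, r, s}, X }.
Pass 1. New:
  {t}  = ᶜ of {p, q, r, s}
  {p, r, t}  = ᶜ of {q, s}
  {q, r, s}  = ᶜ of {p, t}
  {p, q, s, t}  = {p, t} ∪ {q, s}
  — 9 sets.
Pass 2: +3 →
  {r}  = ᶜ of {p, q, s, t}
  {q, s, t}  = {t} ∪ {q, s}
  {q, r, s, t}  = {t} ∪ {q, r, s}
  — 12 sets.
Pass 3: +3 →
  {p}  = ᶜ of {q, r, s, t}
  {p, r}  = ᶜ of {q, s, t}
  {r, t}  = {r} ∪ {t}
  — 15 sets.
Pass 4. New:
  {p, q, s}  = ᶜ of {r, t}
  — 16 sets.
After Pass 5 the family is unchanged; done.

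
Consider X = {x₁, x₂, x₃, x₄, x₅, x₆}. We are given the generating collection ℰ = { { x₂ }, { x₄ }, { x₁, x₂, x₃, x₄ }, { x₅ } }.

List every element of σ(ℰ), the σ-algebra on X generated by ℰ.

σ(ℰ) = { {}, { x₂ }, { x₄ }, { x₅ }, { x₆ }, { x₁, x₃ }, { x₂, x₄ }, { x₂, x₅ }, { x₂, x₆ }, { x₄, x₅ }, { x₄, x₆ }, { x₅, x₆ }, { x₁, x₂, x₃ }, { x₁, x₃, x₄ }, { x₁, x₃, x₅ }, { x₁, x₃, x₆ }, { x₂, x₄, x₅ }, { x₂, x₄, x₆ }, { x₂, x₅, x₆ }, { x₄, x₅, x₆ }, { x₁, x₂, x₃, x₄ }, { x₁, x₂, x₃, x₅ }, { x₁, x₂, x₃, x₆ }, { x₁, x₃, x₄, x₅ }, { x₁, x₃, x₄, x₆ }, { x₁, x₃, x₅, x₆ }, { x₂, x₄, x₅, x₆ }, { x₁, x₂, x₃, x₄, x₅ }, { x₁, x₂, x₃, x₄, x₆ }, { x₁, x₂, x₃, x₅, x₆ }, { x₁, x₃, x₄, x₅, x₆ }, X }

Derivation:
Seed the family with ℰ together with ∅ and X: { {}, { x₂ }, { x₄ }, { x₅ }, { x₁, x₂, x₃, x₄ }, X }.
Step 1: +8 →
  { x₂, x₄ }  = { x₄ } ∪ { x₂ }
  { x₂, x₅ }  = { x₂ } ∪ { x₅ }
  { x₄, x₅ }  = { x₄ } ∪ { x₅ }
  { x₅, x₆ }  = { x₁, x₂, x₃, x₄ }ᶜ
  { x₁, x₂, x₃, x₄, x₅ }  = { x₁, x₂, x₃, x₄ } ∪ { x₅ }
  { x₁, x₂, x₃, x₄, x₆ }  = { x₅ }ᶜ
  { x₁, x₂, x₃, x₅, x₆ }  = { x₄ }ᶜ
  { x₁, x₃, x₄, x₅, x₆ }  = { x₂ }ᶜ
  [14 total]
Step 2: 8 new —
  { x₆ }  = { x₁, x₂, x₃, x₄, x₅ }ᶜ
  { x₂, x₄, x₅ }  = { x₂, x₅ } ∪ { x₄, x₅ }
  { x₂, x₅, x₆ }  = { x₂, x₅ } ∪ { x₅, x₆ }
  { x₄, x₅, x₆ }  = { x₅, x₆ } ∪ { x₄, x₅ }
  { x₁, x₂, x₃, x₆ }  = { x₄, x₅ }ᶜ
  { x₁, x₃, x₄, x₆ }  = { x₂, x₅ }ᶜ
  { x₁, x₃, x₅, x₆ }  = { x₂, x₄ }ᶜ
  { x₂, x₄, x₅, x₆ }  = { x₅, x₆ } ∪ { x₂, x₄ }
  [22 total]
Step 3: 7 new —
  { x₁, x₃ }  = { x₂, x₄, x₅, x₆ }ᶜ
  { x₂, x₆ }  = { x₂ } ∪ { x₆ }
  { x₄, x₆ }  = { x₆ } ∪ { x₄ }
  { x₁, x₂, x₃ }  = { x₄, x₅, x₆ }ᶜ
  { x₁, x₃, x₄ }  = { x₂, x₅, x₆ }ᶜ
  { x₁, x₃, x₆ }  = { x₂, x₄, x₅ }ᶜ
  { x₂, x₄, x₆ }  = { x₂, x₄ } ∪ { x₆ }
  [29 total]
Step 4 adds 3:
  { x₁, x₃, x₅ }  = { x₂, x₄, x₆ }ᶜ
  { x₁, x₂, x₃, x₅ }  = { x₄, x₆ }ᶜ
  { x₁, x₃, x₄, x₅ }  = { x₂, x₆ }ᶜ
  [32 total]
Step 5 adds nothing — fixpoint reached.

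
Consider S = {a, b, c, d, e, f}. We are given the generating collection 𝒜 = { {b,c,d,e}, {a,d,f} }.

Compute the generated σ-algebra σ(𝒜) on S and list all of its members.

σ(𝒜) (8 sets): { {}, {d}, {a,f}, {a,d,f}, {b,c,e}, {b,c,d,e}, {a,b,c,e,f}, S }

Trace:
Take S₀ = 𝒜 ∪ {∅, S} = { {}, {a,d,f}, {b,c,d,e}, S }.
Round 1 (2 new):
  {a,f}  = S∖{b,c,d,e}
  {b,c,e}  = S∖{a,d,f}
  |family| = 6
Round 2. New:
  {a,b,c,e,f}  = {b,c,e} ∪ {a,f}
  |family| = 7
Round 3: +1 →
  {d}  = S∖{a,b,c,e,f}
  |family| = 8
Round 4: stable.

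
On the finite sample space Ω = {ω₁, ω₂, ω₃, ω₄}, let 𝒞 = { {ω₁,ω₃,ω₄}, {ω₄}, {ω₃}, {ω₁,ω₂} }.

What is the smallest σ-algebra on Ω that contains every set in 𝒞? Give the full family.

Initial family (6 sets): { ∅, {ω₃}, {ω₄}, {ω₁,ω₂}, {ω₁,ω₃,ω₄}, Ω }.
Pass 1: +4 →
  {ω₂}  = ᶜ of {ω₁,ω₃,ω₄}
  {ω₃,ω₄}  = ᶜ of {ω₁,ω₂}
  {ω₁,ω₂,ω₃}  = ᶜ of {ω₄}
  {ω₁,ω₂,ω₄}  = ᶜ of {ω₃}
  [10 total]
Pass 2: +3 →
  {ω₂,ω₃}  = {ω₂} ∪ {ω₃}
  {ω₂,ω₄}  = {ω₂} ∪ {ω₄}
  {ω₂,ω₃,ω₄}  = {ω₃,ω₄} ∪ {ω₂}
  [13 total]
Pass 3 adds 3:
  {ω₁}  = ᶜ of {ω₂,ω₃,ω₄}
  {ω₁,ω₃}  = ᶜ of {ω₂,ω₄}
  {ω₁,ω₄}  = ᶜ of {ω₂,ω₃}
  [16 total]
Pass 4 adds nothing — fixpoint reached.

σ(𝒞) = { ∅, {ω₁}, {ω₂}, {ω₃}, {ω₄}, {ω₁,ω₂}, {ω₁,ω₃}, {ω₁,ω₄}, {ω₂,ω₃}, {ω₂,ω₄}, {ω₃,ω₄}, {ω₁,ω₂,ω₃}, {ω₁,ω₂,ω₄}, {ω₁,ω₃,ω₄}, {ω₂,ω₃,ω₄}, Ω }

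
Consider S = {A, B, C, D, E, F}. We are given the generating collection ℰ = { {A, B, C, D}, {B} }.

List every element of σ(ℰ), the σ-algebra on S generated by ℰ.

σ(ℰ) = { ∅, {B}, {E, F}, {A, C, D}, {B, E, F}, {A, B, C, D}, {A, C, D, E, F}, S }

Working:
Seed the family with ℰ together with ∅ and S: { ∅, {B}, {A, B, C, D}, S }.
Round 1. New:
  {E, F}  = ᶜ of {A, B, C, D}
  {A, C, D, E, F}  = ᶜ of {B}
Round 2. New:
  {B, E, F}  = {E, F} ∪ {B}
Round 3: 1 new —
  {A, C, D}  = ᶜ of {B, E, F}
Round 4: already closed under ᶜ and ∪.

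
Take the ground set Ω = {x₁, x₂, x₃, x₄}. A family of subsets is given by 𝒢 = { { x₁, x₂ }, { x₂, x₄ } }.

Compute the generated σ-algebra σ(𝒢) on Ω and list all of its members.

Begin from { {  }, { x₁, x₂ }, { x₂, x₄ }, Ω } (that is, 𝒢 plus ∅ and Ω).
Step 1 adds 3:
  { x₁, x₃ }  = ᶜ of { x₂, x₄ }
  { x₃, x₄ }  = ᶜ of { x₁, x₂ }
  { x₁, x₂, x₄ }  = { x₁, x₂ } ∪ { x₂, x₄ }
Step 2. New:
  { x₃ }  = ᶜ of { x₁, x₂, x₄ }
  { x₁, x₂, x₃ }  = { x₁, x₂ } ∪ { x₁, x₃ }
  { x₁, x₃, x₄ }  = { x₃, x₄ } ∪ { x₁, x₃ }
  { x₂, x₃, x₄ }  = { x₃, x₄ } ∪ { x₂, x₄ }
Step 3: +3 →
  { x₁ }  = ᶜ of { x₂, x₃, x₄ }
  { x₂ }  = ᶜ of { x₁, x₃, x₄ }
  { x₄ }  = ᶜ of { x₁, x₂, x₃ }
Step 4. New:
  { x₁, x₄ }  = { x₄ } ∪ { x₁ }
  { x₂, x₃ }  = { x₃ } ∪ { x₂ }
Step 5: closed — nothing new.

σ(𝒢) = { {  }, { x₁ }, { x₂ }, { x₃ }, { x₄ }, { x₁, x₂ }, { x₁, x₃ }, { x₁, x₄ }, { x₂, x₃ }, { x₂, x₄ }, { x₃, x₄ }, { x₁, x₂, x₃ }, { x₁, x₂, x₄ }, { x₁, x₃, x₄ }, { x₂, x₃, x₄ }, Ω }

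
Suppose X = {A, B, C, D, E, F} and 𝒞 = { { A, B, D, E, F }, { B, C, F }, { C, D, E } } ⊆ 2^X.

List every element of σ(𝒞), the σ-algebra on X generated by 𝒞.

Answer: σ(𝒞) = { {}, { A }, { C }, { A, C }, { B, F }, { D, E }, { A, B, F }, { A, D, E }, { B, C, F }, { C, D, E }, { A, B, C, F }, { A, C, D, E }, { B, D, E, F }, { A, B, D, E, F }, { B, C, D, E, F }, X }

Check:
Begin from { {}, { B, C, F }, { C, D, E }, { A, B, D, E, F }, X } (that is, 𝒞 plus ∅ and X).
Pass 1 (4 new):
  { C }  = complement { A, B, D, E, F }
  { A, B, F }  = complement { C, D, E }
  { A, D, E }  = complement { B, C, F }
  { B, C, D, E, F }  = { C, D, E } ∪ { B, C, F }
  (now 9)
Pass 2: 3 new —
  { A }  = complement { B, C, D, E, F }
  { A, B, C, F }  = { B, C, F } ∪ { A, B, F }
  { A, C, D, E }  = { A, D, E } ∪ { C, D, E }
  (now 12)
Pass 3: +3 →
  { A, C }  = { C } ∪ { A }
  { B, F }  = complement { A, C, D, E }
  { D, E }  = complement { A, B, C, F }
  (now 15)
Pass 4: 1 new —
  { B, D, E, F }  = complement { A, C }
  (now 16)
Pass 5: closed — nothing new.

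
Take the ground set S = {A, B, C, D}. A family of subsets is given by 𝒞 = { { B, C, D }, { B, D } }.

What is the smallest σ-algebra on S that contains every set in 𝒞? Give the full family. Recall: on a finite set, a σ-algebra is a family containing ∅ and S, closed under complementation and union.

σ(𝒞) (8 sets): { {}, { A }, { C }, { A, C }, { B, D }, { A, B, D }, { B, C, D }, S }

Working:
Seed the family with 𝒞 together with ∅ and S: { {}, { B, D }, { B, C, D }, S }.
Round 1. New:
  { A }  = complement { B, C, D }
  { A, C }  = complement { B, D }
  |family| = 6
Round 2. New:
  { A, B, D }  = { B, D } ∪ { A }
  |family| = 7
Round 3. New:
  { C }  = complement { A, B, D }
  |family| = 8
Round 4: no new sets; the family is a σ-algebra.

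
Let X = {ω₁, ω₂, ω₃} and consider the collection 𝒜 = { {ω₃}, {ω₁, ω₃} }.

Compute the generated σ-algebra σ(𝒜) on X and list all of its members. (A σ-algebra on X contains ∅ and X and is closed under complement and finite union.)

Start: 𝒜 ∪ {∅, X} = { {}, {ω₃}, {ω₁, ω₃}, X }.
Step 1. New:
  {ω₂}  = ᶜ of {ω₁, ω₃}
  {ω₁, ω₂}  = ᶜ of {ω₃}
Step 2. New:
  {ω₂, ω₃}  = {ω₃} ∪ {ω₂}
Step 3: +1 →
  {ω₁}  = ᶜ of {ω₂, ω₃}
Step 4: already closed under ᶜ and ∪.

σ(𝒜) = { {}, {ω₁}, {ω₂}, {ω₃}, {ω₁, ω₂}, {ω₁, ω₃}, {ω₂, ω₃}, X }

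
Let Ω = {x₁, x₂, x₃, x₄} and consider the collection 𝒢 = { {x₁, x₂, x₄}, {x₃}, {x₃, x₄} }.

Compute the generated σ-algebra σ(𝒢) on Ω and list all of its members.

σ(𝒢) (8 sets): { {}, {x₃}, {x₄}, {x₁, x₂}, {x₃, x₄}, {x₁, x₂, x₃}, {x₁, x₂, x₄}, Ω }

Derivation:
Take S₀ = 𝒢 ∪ {∅, Ω} = { {}, {x₃}, {x₃, x₄}, {x₁, x₂, x₄}, Ω }.
Step 1 (1 new):
  {x₁, x₂}  = complement {x₃, x₄}
  (now 6)
Step 2: 1 new —
  {x₁, x₂, x₃}  = {x₃} ∪ {x₁, x₂}
  (now 7)
Step 3: 1 new —
  {x₄}  = complement {x₁, x₂, x₃}
  (now 8)
After Step 4 the family is unchanged; done.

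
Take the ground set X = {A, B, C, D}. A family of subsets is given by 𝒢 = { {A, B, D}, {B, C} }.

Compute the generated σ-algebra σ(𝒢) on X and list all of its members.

Answer: σ(𝒢) = { {}, {B}, {C}, {A, D}, {B, C}, {A, B, D}, {A, C, D}, X }

Check:
Take S₀ = 𝒢 ∪ {∅, X} = { {}, {B, C}, {A, B, D}, X }.
Round 1: +2 →
  {C}  = X∖{A, B, D}
  {A, D}  = X∖{B, C}
  |family| = 6
Round 2 (1 new):
  {A, C, D}  = {C} ∪ {A, D}
  |family| = 7
Round 3 (1 new):
  {B}  = X∖{A, C, D}
  |family| = 8
Round 4: no new sets; the family is a σ-algebra.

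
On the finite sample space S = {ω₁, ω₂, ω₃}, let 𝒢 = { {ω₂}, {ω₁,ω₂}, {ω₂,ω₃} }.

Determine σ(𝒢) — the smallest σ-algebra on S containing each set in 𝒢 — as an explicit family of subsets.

|σ(𝒢)| = 8.  σ(𝒢) = { ∅, {ω₁}, {ω₂}, {ω₃}, {ω₁,ω₂}, {ω₁,ω₃}, {ω₂,ω₃}, S }

Trace:
Take S₀ = 𝒢 ∪ {∅, S} = { ∅, {ω₂}, {ω₁,ω₂}, {ω₂,ω₃}, S }.
Iteration 1: 3 new —
  {ω₁}  = complement {ω₂,ω₃}
  {ω₃}  = complement {ω₁,ω₂}
  {ω₁,ω₃}  = complement {ω₂}
  [8 total]
After Iteration 2 the family is unchanged; done.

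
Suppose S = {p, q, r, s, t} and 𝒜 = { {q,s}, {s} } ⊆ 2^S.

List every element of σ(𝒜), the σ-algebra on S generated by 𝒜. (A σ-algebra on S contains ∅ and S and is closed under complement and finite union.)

Answer: σ(𝒜) = { {}, {q}, {s}, {q,s}, {p,r,t}, {p,q,r,t}, {p,r,s,t}, S }

Working:
Start: 𝒜 ∪ {∅, S} = { {}, {s}, {q,s}, S }.
Pass 1. New:
  {p,r,t}  = S∖{q,s}
  {p,q,r,t}  = S∖{s}
Pass 2: 1 new —
  {p,r,s,t}  = {s} ∪ {p,r,t}
Pass 3 (1 new):
  {q}  = S∖{p,r,s,t}
Pass 4: no new sets; the family is a σ-algebra.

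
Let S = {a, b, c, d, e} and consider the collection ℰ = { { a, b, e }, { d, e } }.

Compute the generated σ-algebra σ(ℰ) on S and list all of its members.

Seed the family with ℰ together with ∅ and S: { {}, { d, e }, { a, b, e }, S }.
Pass 1 adds 3:
  { c, d }  = { a, b, e }ᶜ
  { a, b, c }  = { d, e }ᶜ
  { a, b, d, e }  = { a, b, e } ∪ { d, e }
  |family| = 7
Pass 2 (4 new):
  { c }  = { a, b, d, e }ᶜ
  { c, d, e }  = { d, e } ∪ { c, d }
  { a, b, c, d }  = { c, d } ∪ { a, b, c }
  { a, b, c, e }  = { a, b, e } ∪ { a, b, c }
  |family| = 11
Pass 3. New:
  { d }  = { a, b, c, e }ᶜ
  { e }  = { a, b, c, d }ᶜ
  { a, b }  = { c, d, e }ᶜ
  |family| = 14
Pass 4 adds 2:
  { c, e }  = { c } ∪ { e }
  { a, b, d }  = { a, b } ∪ { d }
  |family| = 16
Pass 5: no new sets; the family is a σ-algebra.

|σ(ℰ)| = 16.  σ(ℰ) = { {}, { c }, { d }, { e }, { a, b }, { c, d }, { c, e }, { d, e }, { a, b, c }, { a, b, d }, { a, b, e }, { c, d, e }, { a, b, c, d }, { a, b, c, e }, { a, b, d, e }, S }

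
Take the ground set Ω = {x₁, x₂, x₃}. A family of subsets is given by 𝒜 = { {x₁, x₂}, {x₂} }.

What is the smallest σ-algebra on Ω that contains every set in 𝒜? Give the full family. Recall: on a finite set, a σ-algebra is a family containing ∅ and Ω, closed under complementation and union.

Seed the family with 𝒜 together with ∅ and Ω: { {}, {x₂}, {x₁, x₂}, Ω }.
Round 1: 2 new —
  {x₃}  = complement {x₁, x₂}
  {x₁, x₃}  = complement {x₂}
  [6 total]
Round 2. New:
  {x₂, x₃}  = {x₃} ∪ {x₂}
  [7 total]
Round 3 (1 new):
  {x₁}  = complement {x₂, x₃}
  [8 total]
After Round 4 the family is unchanged; done.

Therefore σ(𝒜) = { {}, {x₁}, {x₂}, {x₃}, {x₁, x₂}, {x₁, x₃}, {x₂, x₃}, Ω } (|σ(𝒜)| = 8).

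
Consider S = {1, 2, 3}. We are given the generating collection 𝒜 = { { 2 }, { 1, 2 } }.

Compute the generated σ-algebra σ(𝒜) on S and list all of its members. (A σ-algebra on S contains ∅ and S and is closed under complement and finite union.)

σ(𝒜) = { {  }, { 1 }, { 2 }, { 3 }, { 1, 2 }, { 1, 3 }, { 2, 3 }, S }

Working:
Start: 𝒜 ∪ {∅, S} = { {  }, { 2 }, { 1, 2 }, S }.
Round 1: 2 new —
  { 3 }  = complement { 1, 2 }
  { 1, 3 }  = complement { 2 }
  (now 6)
Round 2. New:
  { 2, 3 }  = { 3 } ∪ { 2 }
  (now 7)
Round 3: 1 new —
  { 1 }  = complement { 2, 3 }
  (now 8)
Round 4: already closed under ᶜ and ∪.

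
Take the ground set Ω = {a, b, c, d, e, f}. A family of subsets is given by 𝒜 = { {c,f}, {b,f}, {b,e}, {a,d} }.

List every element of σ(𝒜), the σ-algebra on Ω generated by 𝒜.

Initial family (6 sets): { {}, {a,d}, {b,e}, {b,f}, {c,f}, Ω }.
Iteration 1 (7 new):
  {b,c,f}  = {c,f} ∪ {b,f}
  {b,e,f}  = {b,e} ∪ {b,f}
  {a,b,d,e}  = ᶜ of {c,f}
  {a,b,d,f}  = {a,d} ∪ {b,f}
  {a,c,d,e}  = ᶜ of {b,f}
  {a,c,d,f}  = ᶜ of {b,e}
  {b,c,e,f}  = ᶜ of {a,d}
  |family| = 13
Iteration 2: 7 new —
  {c,e}  = ᶜ of {a,b,d,f}
  {a,c,d}  = ᶜ of {b,e,f}
  {a,d,e}  = ᶜ of {b,c,f}
  {a,b,c,d,e}  = {b,e} ∪ {a,c,d,e}
  {a,b,c,d,f}  = {a,b,d,f} ∪ {b,c,f}
  {a,b,d,e,f}  = {b,e} ∪ {a,b,d,f}
  {a,c,d,e,f}  = {a,c,d,e} ∪ {c,f}
  |family| = 20
Iteration 3: 6 new —
  {b}  = ᶜ of {a,c,d,e,f}
  {c}  = ᶜ of {a,b,d,e,f}
  {e}  = ᶜ of {a,b,c,d,f}
  {f}  = ᶜ of {a,b,c,d,e}
  {b,c,e}  = {b,e} ∪ {c,e}
  {c,e,f}  = {c,e} ∪ {c,f}
  |family| = 26
Iteration 4: +6 →
  {b,c}  = {b} ∪ {c}
  {e,f}  = {f} ∪ {e}
  {a,b,d}  = ᶜ of {c,e,f}
  {a,d,f}  = ᶜ of {b,c,e}
  {a,b,c,d}  = {b} ∪ {a,c,d}
  {a,d,e,f}  = {a,d,e} ∪ {f}
  |family| = 32
Iteration 5: already closed under ᶜ and ∪.

Hence σ(𝒜) has 32 members: { {}, {b}, {c}, {e}, {f}, {a,d}, {b,c}, {b,e}, {b,f}, {c,e}, {c,f}, {e,f}, {a,b,d}, {a,c,d}, {a,d,e}, {a,d,f}, {b,c,e}, {b,c,f}, {b,e,f}, {c,e,f}, {a,b,c,d}, {a,b,d,e}, {a,b,d,f}, {a,c,d,e}, {a,c,d,f}, {a,d,e,f}, {b,c,e,f}, {a,b,c,d,e}, {a,b,c,d,f}, {a,b,d,e,f}, {a,c,d,e,f}, Ω }.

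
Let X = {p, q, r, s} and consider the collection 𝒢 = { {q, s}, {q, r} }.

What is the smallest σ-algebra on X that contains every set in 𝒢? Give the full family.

Seed the family with 𝒢 together with ∅ and X: { {}, {q, r}, {q, s}, X }.
Pass 1 (3 new):
  {p, r}  = X∖{q, s}
  {p, s}  = X∖{q, r}
  {q, r, s}  = {q, s} ∪ {q, r}
  — 7 sets.
Pass 2 adds 4:
  {p}  = X∖{q, r, s}
  {p, q, r}  = {q, r} ∪ {p, r}
  {p, q, s}  = {p, s} ∪ {q, s}
  {p, r, s}  = {p, s} ∪ {p, r}
  — 11 sets.
Pass 3: +3 →
  {q}  = X∖{p, r, s}
  {r}  = X∖{p, q, s}
  {s}  = X∖{p, q, r}
  — 14 sets.
Pass 4. New:
  {p, q}  = {q} ∪ {p}
  {r, s}  = {r} ∪ {s}
  — 16 sets.
After Pass 5 the family is unchanged; done.

Hence σ(𝒢) has 16 members: { {}, {p}, {q}, {r}, {s}, {p, q}, {p, r}, {p, s}, {q, r}, {q, s}, {r, s}, {p, q, r}, {p, q, s}, {p, r, s}, {q, r, s}, X }.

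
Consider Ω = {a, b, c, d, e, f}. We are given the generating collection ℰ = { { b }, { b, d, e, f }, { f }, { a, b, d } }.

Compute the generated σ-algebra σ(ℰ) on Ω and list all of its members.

Answer: σ(ℰ) = { ∅, { a }, { b }, { c }, { d }, { e }, { f }, { a, b }, { a, c }, { a, d }, { a, e }, { a, f }, { b, c }, { b, d }, { b, e }, { b, f }, { c, d }, { c, e }, { c, f }, { d, e }, { d, f }, { e, f }, { a, b, c }, { a, b, d }, { a, b, e }, { a, b, f }, { a, c, d }, { a, c, e }, { a, c, f }, { a, d, e }, { a, d, f }, { a, e, f }, { b, c, d }, { b, c, e }, { b, c, f }, { b, d, e }, { b, d, f }, { b, e, f }, { c, d, e }, { c, d, f }, { c, e, f }, { d, e, f }, { a, b, c, d }, { a, b, c, e }, { a, b, c, f }, { a, b, d, e }, { a, b, d, f }, { a, b, e, f }, { a, c, d, e }, { a, c, d, f }, { a, c, e, f }, { a, d, e, f }, { b, c, d, e }, { b, c, d, f }, { b, c, e, f }, { b, d, e, f }, { c, d, e, f }, { a, b, c, d, e }, { a, b, c, d, f }, { a, b, c, e, f }, { a, b, d, e, f }, { a, c, d, e, f }, { b, c, d, e, f }, Ω }

Working:
Begin from { ∅, { b }, { f }, { a, b, d }, { b, d, e, f }, Ω } (that is, ℰ plus ∅ and Ω).
Iteration 1 adds 7:
  { a, c }  = { b, d, e, f }ᶜ
  { b, f }  = { b } ∪ { f }
  { c, e, f }  = { a, b, d }ᶜ
  { a, b, d, f }  = { a, b, d } ∪ { f }
  { a, b, c, d, e }  = { f }ᶜ
  { a, b, d, e, f }  = { b, d, e, f } ∪ { a, b, d }
  { a, c, d, e, f }  = { b }ᶜ
  (now 13)
Iteration 2: 11 new —
  { c }  = { a, b, d, e, f }ᶜ
  { c, e }  = { a, b, d, f }ᶜ
  { a, b, c }  = { b } ∪ { a, c }
  { a, c, f }  = { f } ∪ { a, c }
  { a, b, c, d }  = { a, b, d } ∪ { a, c }
  { a, b, c, f }  = { b, f } ∪ { a, c }
  { a, c, d, e }  = { b, f }ᶜ
  { a, c, e, f }  = { a, c } ∪ { c, e, f }
  { b, c, e, f }  = { b } ∪ { c, e, f }
  { a, b, c, d, f }  = { a, b, d, f } ∪ { a, c }
  { b, c, d, e, f }  = { b, d, e, f } ∪ { c, e, f }
  (now 24)
Iteration 3 adds 15:
  { a }  = { b, c, d, e, f }ᶜ
  { e }  = { a, b, c, d, f }ᶜ
  { a, d }  = { b, c, e, f }ᶜ
  { b, c }  = { b } ∪ { c }
  { b, d }  = { a, c, e, f }ᶜ
  { c, f }  = { f } ∪ { c }
  { d, e }  = { a, b, c, f }ᶜ
  { e, f }  = { a, b, c, d }ᶜ
  { a, c, e }  = { a, c } ∪ { c, e }
  { b, c, e }  = { b } ∪ { c, e }
  { b, c, f }  = { b, f } ∪ { c }
  { b, d, e }  = { a, c, f }ᶜ
  { d, e, f }  = { a, b, c }ᶜ
  { a, b, c, e }  = { c, e } ∪ { a, b, c }
  { a, b, c, e, f }  = { a, c, f } ∪ { b, c, e, f }
  (now 39)
Iteration 4: 21 new —
  { d }  = { a, b, c, e, f }ᶜ
  { a, b }  = { b } ∪ { a }
  { a, e }  = { a } ∪ { e }
  { a, f }  = { a } ∪ { f }
  { b, e }  = { b } ∪ { e }
  { d, f }  = { a, b, c, e }ᶜ
  { a, b, f }  = { b, f } ∪ { a }
  { a, c, d }  = { a, c } ∪ { a, d }
  { a, d, e }  = { b, c, f }ᶜ
  { a, d, f }  = { b, c, e }ᶜ
  { a, e, f }  = { a } ∪ { e, f }
  { b, c, d }  = { c } ∪ { b, d }
  { b, d, f }  = { a, c, e }ᶜ
  { b, e, f }  = { b } ∪ { e, f }
  { c, d, e }  = { d, e } ∪ { c, e }
  { a, b, d, e }  = { c, f }ᶜ
  { a, c, d, f }  = { a, c, f } ∪ { a, d }
  { a, d, e, f }  = { b, c }ᶜ
  { b, c, d, e }  = { d, e } ∪ { b, c }
  { b, c, d, f }  = { b, c, f } ∪ { b, d }
  { c, d, e, f }  = { d, e } ∪ { c, f }
  (now 60)
Iteration 5: 4 new —
  { c, d }  = { c } ∪ { d }
  { a, b, e }  = { b, e } ∪ { a, e }
  { c, d, f }  = { d, f } ∪ { c }
  { a, b, e, f }  = { b, e } ∪ { a, f }
  (now 64)
Iteration 6: no new sets; the family is a σ-algebra.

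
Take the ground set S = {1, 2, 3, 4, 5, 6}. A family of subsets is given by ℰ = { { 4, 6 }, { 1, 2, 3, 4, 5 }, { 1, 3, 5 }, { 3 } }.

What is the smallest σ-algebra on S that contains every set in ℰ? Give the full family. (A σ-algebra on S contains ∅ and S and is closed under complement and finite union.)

Answer: σ(ℰ) = { {}, { 2 }, { 3 }, { 4 }, { 6 }, { 1, 5 }, { 2, 3 }, { 2, 4 }, { 2, 6 }, { 3, 4 }, { 3, 6 }, { 4, 6 }, { 1, 2, 5 }, { 1, 3, 5 }, { 1, 4, 5 }, { 1, 5, 6 }, { 2, 3, 4 }, { 2, 3, 6 }, { 2, 4, 6 }, { 3, 4, 6 }, { 1, 2, 3, 5 }, { 1, 2, 4, 5 }, { 1, 2, 5, 6 }, { 1, 3, 4, 5 }, { 1, 3, 5, 6 }, { 1, 4, 5, 6 }, { 2, 3, 4, 6 }, { 1, 2, 3, 4, 5 }, { 1, 2, 3, 5, 6 }, { 1, 2, 4, 5, 6 }, { 1, 3, 4, 5, 6 }, S }

Trace:
Initial family (6 sets): { {}, { 3 }, { 4, 6 }, { 1, 3, 5 }, { 1, 2, 3, 4, 5 }, S }.
Iteration 1: 6 new —
  { 6 }  = S∖{ 1, 2, 3, 4, 5 }
  { 2, 4, 6 }  = S∖{ 1, 3, 5 }
  { 3, 4, 6 }  = { 3 } ∪ { 4, 6 }
  { 1, 2, 3, 5 }  = S∖{ 4, 6 }
  { 1, 2, 4, 5, 6 }  = S∖{ 3 }
  { 1, 3, 4, 5, 6 }  = { 1, 3, 5 } ∪ { 4, 6 }
  |family| = 12
Iteration 2: +6 →
  { 2 }  = S∖{ 1, 3, 4, 5, 6 }
  { 3, 6 }  = { 6 } ∪ { 3 }
  { 1, 2, 5 }  = S∖{ 3, 4, 6 }
  { 1, 3, 5, 6 }  = { 1, 3, 5 } ∪ { 6 }
  { 2, 3, 4, 6 }  = { 2, 4, 6 } ∪ { 3 }
  { 1, 2, 3, 5, 6 }  = { 6 } ∪ { 1, 2, 3, 5 }
  |family| = 18
Iteration 3 adds 8:
  { 4 }  = S∖{ 1, 2, 3, 5, 6 }
  { 1, 5 }  = S∖{ 2, 3, 4, 6 }
  { 2, 3 }  = { 3 } ∪ { 2 }
  { 2, 4 }  = S∖{ 1, 3, 5, 6 }
  { 2, 6 }  = { 2 } ∪ { 6 }
  { 2, 3, 6 }  = { 3, 6 } ∪ { 2 }
  { 1, 2, 4, 5 }  = S∖{ 3, 6 }
  { 1, 2, 5, 6 }  = { 1, 2, 5 } ∪ { 6 }
  |family| = 26
Iteration 4 adds 6:
  { 3, 4 }  = S∖{ 1, 2, 5, 6 }
  { 1, 4, 5 }  = S∖{ 2, 3, 6 }
  { 1, 5, 6 }  = { 6 } ∪ { 1, 5 }
  { 2, 3, 4 }  = { 3 } ∪ { 2, 4 }
  { 1, 3, 4, 5 }  = S∖{ 2, 6 }
  { 1, 4, 5, 6 }  = S∖{ 2, 3 }
  |family| = 32
Iteration 5: already closed under ᶜ and ∪.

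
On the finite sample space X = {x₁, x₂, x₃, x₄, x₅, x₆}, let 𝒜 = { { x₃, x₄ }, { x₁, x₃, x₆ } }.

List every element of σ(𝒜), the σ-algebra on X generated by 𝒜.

Seed the family with 𝒜 together with ∅ and X: { {  }, { x₃, x₄ }, { x₁, x₃, x₆ }, X }.
Iteration 1: 3 new —
  { x₂, x₄, x₅ }  = { x₁, x₃, x₆ }ᶜ
  { x₁, x₂, x₅, x₆ }  = { x₃, x₄ }ᶜ
  { x₁, x₃, x₄, x₆ }  = { x₃, x₄ } ∪ { x₁, x₃, x₆ }
Iteration 2 (4 new):
  { x₂, x₅ }  = { x₁, x₃, x₄, x₆ }ᶜ
  { x₂, x₃, x₄, x₅ }  = { x₃, x₄ } ∪ { x₂, x₄, x₅ }
  { x₁, x₂, x₃, x₅, x₆ }  = { x₁, x₃, x₆ } ∪ { x₁, x₂, x₅, x₆ }
  { x₁, x₂, x₄, x₅, x₆ }  = { x₂, x₄, x₅ } ∪ { x₁, x₂, x₅, x₆ }
Iteration 3. New:
  { x₃ }  = { x₁, x₂, x₄, x₅, x₆ }ᶜ
  { x₄ }  = { x₁, x₂, x₃, x₅, x₆ }ᶜ
  { x₁, x₆ }  = { x₂, x₃, x₄, x₅ }ᶜ
Iteration 4. New:
  { x₁, x₄, x₆ }  = { x₁, x₆ } ∪ { x₄ }
  { x₂, x₃, x₅ }  = { x₃ } ∪ { x₂, x₅ }
Iteration 5: stable.

|σ(𝒜)| = 16.  σ(𝒜) = { {  }, { x₃ }, { x₄ }, { x₁, x₆ }, { x₂, x₅ }, { x₃, x₄ }, { x₁, x₃, x₆ }, { x₁, x₄, x₆ }, { x₂, x₃, x₅ }, { x₂, x₄, x₅ }, { x₁, x₂, x₅, x₆ }, { x₁, x₃, x₄, x₆ }, { x₂, x₃, x₄, x₅ }, { x₁, x₂, x₃, x₅, x₆ }, { x₁, x₂, x₄, x₅, x₆ }, X }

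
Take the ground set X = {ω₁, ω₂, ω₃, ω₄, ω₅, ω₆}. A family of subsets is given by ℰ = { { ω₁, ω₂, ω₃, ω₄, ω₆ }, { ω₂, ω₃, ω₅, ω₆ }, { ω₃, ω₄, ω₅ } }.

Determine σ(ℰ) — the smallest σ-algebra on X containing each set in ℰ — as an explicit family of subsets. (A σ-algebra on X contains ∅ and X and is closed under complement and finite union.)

Start: ℰ ∪ {∅, X} = { {}, { ω₃, ω₄, ω₅ }, { ω₂, ω₃, ω₅, ω₆ }, { ω₁, ω₂, ω₃, ω₄, ω₆ }, X }.
Iteration 1 (4 new):
  { ω₅ }  = ᶜ of { ω₁, ω₂, ω₃, ω₄, ω₆ }
  { ω₁, ω₄ }  = ᶜ of { ω₂, ω₃, ω₅, ω₆ }
  { ω₁, ω₂, ω₆ }  = ᶜ of { ω₃, ω₄, ω₅ }
  { ω₂, ω₃, ω₄, ω₅, ω₆ }  = { ω₃, ω₄, ω₅ } ∪ { ω₂, ω₃, ω₅, ω₆ }
  [9 total]
Iteration 2: 6 new —
  { ω₁ }  = ᶜ of { ω₂, ω₃, ω₄, ω₅, ω₆ }
  { ω₁, ω₄, ω₅ }  = { ω₅ } ∪ { ω₁, ω₄ }
  { ω₁, ω₂, ω₄, ω₆ }  = { ω₁, ω₄ } ∪ { ω₁, ω₂, ω₆ }
  { ω₁, ω₂, ω₅, ω₆ }  = { ω₅ } ∪ { ω₁, ω₂, ω₆ }
  { ω₁, ω₃, ω₄, ω₅ }  = { ω₃, ω₄, ω₅ } ∪ { ω₁, ω₄ }
  { ω₁, ω₂, ω₃, ω₅, ω₆ }  = { ω₁, ω₂, ω₆ } ∪ { ω₂, ω₃, ω₅, ω₆ }
  [15 total]
Iteration 3 (7 new):
  { ω₄ }  = ᶜ of { ω₁, ω₂, ω₃, ω₅, ω₆ }
  { ω₁, ω₅ }  = { ω₅ } ∪ { ω₁ }
  { ω₂, ω₆ }  = ᶜ of { ω₁, ω₃, ω₄, ω₅ }
  { ω₃, ω₄ }  = ᶜ of { ω₁, ω₂, ω₅, ω₆ }
  { ω₃, ω₅ }  = ᶜ of { ω₁, ω₂, ω₄, ω₆ }
  { ω₂, ω₃, ω₆ }  = ᶜ of { ω₁, ω₄, ω₅ }
  { ω₁, ω₂, ω₄, ω₅, ω₆ }  = { ω₁, ω₄, ω₅ } ∪ { ω₁, ω₂, ω₄, ω₆ }
  [22 total]
Iteration 4: 8 new —
  { ω₃ }  = ᶜ of { ω₁, ω₂, ω₄, ω₅, ω₆ }
  { ω₄, ω₅ }  = { ω₅ } ∪ { ω₄ }
  { ω₁, ω₃, ω₄ }  = { ω₃, ω₄ } ∪ { ω₁, ω₄ }
  { ω₁, ω₃, ω₅ }  = { ω₁, ω₅ } ∪ { ω₃, ω₅ }
  { ω₂, ω₄, ω₆ }  = { ω₂, ω₆ } ∪ { ω₄ }
  { ω₂, ω₅, ω₆ }  = { ω₂, ω₆ } ∪ { ω₅ }
  { ω₁, ω₂, ω₃, ω₆ }  = { ω₂, ω₃, ω₆ } ∪ { ω₁, ω₂, ω₆ }
  { ω₂, ω₃, ω₄, ω₆ }  = ᶜ of { ω₁, ω₅ }
  [30 total]
Iteration 5: 2 new —
  { ω₁, ω₃ }  = { ω₁ } ∪ { ω₃ }
  { ω₂, ω₄, ω₅, ω₆ }  = { ω₂, ω₄, ω₆ } ∪ { ω₂, ω₅, ω₆ }
  [32 total]
Iteration 6 adds nothing — fixpoint reached.

|σ(ℰ)| = 32.  σ(ℰ) = { {}, { ω₁ }, { ω₃ }, { ω₄ }, { ω₅ }, { ω₁, ω₃ }, { ω₁, ω₄ }, { ω₁, ω₅ }, { ω₂, ω₆ }, { ω₃, ω₄ }, { ω₃, ω₅ }, { ω₄, ω₅ }, { ω₁, ω₂, ω₆ }, { ω₁, ω₃, ω₄ }, { ω₁, ω₃, ω₅ }, { ω₁, ω₄, ω₅ }, { ω₂, ω₃, ω₆ }, { ω₂, ω₄, ω₆ }, { ω₂, ω₅, ω₆ }, { ω₃, ω₄, ω₅ }, { ω₁, ω₂, ω₃, ω₆ }, { ω₁, ω₂, ω₄, ω₆ }, { ω₁, ω₂, ω₅, ω₆ }, { ω₁, ω₃, ω₄, ω₅ }, { ω₂, ω₃, ω₄, ω₆ }, { ω₂, ω₃, ω₅, ω₆ }, { ω₂, ω₄, ω₅, ω₆ }, { ω₁, ω₂, ω₃, ω₄, ω₆ }, { ω₁, ω₂, ω₃, ω₅, ω₆ }, { ω₁, ω₂, ω₄, ω₅, ω₆ }, { ω₂, ω₃, ω₄, ω₅, ω₆ }, X }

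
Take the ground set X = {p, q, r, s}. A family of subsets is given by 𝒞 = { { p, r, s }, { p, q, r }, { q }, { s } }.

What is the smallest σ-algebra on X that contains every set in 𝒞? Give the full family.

Initial family (6 sets): { {}, { q }, { s }, { p, q, r }, { p, r, s }, X }.
Round 1 (1 new):
  { q, s }  = { s } ∪ { q }
  [7 total]
Round 2. New:
  { p, r }  = X∖{ q, s }
  [8 total]
Round 3: closed — nothing new.

σ(𝒞) = { {}, { q }, { s }, { p, r }, { q, s }, { p, q, r }, { p, r, s }, X }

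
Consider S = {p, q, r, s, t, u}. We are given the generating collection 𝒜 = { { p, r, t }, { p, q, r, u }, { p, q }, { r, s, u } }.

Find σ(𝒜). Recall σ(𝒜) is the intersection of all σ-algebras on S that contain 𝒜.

Take S₀ = 𝒜 ∪ {∅, S} = { {  }, { p, q }, { p, r, t }, { r, s, u }, { p, q, r, u }, S }.
Pass 1. New:
  { s, t }  = { p, q, r, u }ᶜ
  { p, q, t }  = { r, s, u }ᶜ
  { q, s, u }  = { p, r, t }ᶜ
  { p, q, r, t }  = { p, q } ∪ { p, r, t }
  { r, s, t, u }  = { p, q }ᶜ
  { p, q, r, s, u }  = { p, q } ∪ { r, s, u }
  { p, q, r, t, u }  = { p, r, t } ∪ { p, q, r, u }
  { p, r, s, t, u }  = { p, r, t } ∪ { r, s, u }
  — 14 sets.
Pass 2. New:
  { q }  = { p, r, s, t, u }ᶜ
  { s }  = { p, q, r, t, u }ᶜ
  { t }  = { p, q, r, s, u }ᶜ
  { s, u }  = { p, q, r, t }ᶜ
  { p, q, s, t }  = { p, q } ∪ { s, t }
  { p, q, s, u }  = { q, s, u } ∪ { p, q }
  { p, r, s, t }  = { p, r, t } ∪ { s, t }
  { q, r, s, u }  = { q, s, u } ∪ { r, s, u }
  { q, s, t, u }  = { q, s, u } ∪ { s, t }
  { p, q, r, s, t }  = { s, t } ∪ { p, q, r, t }
  { p, q, s, t, u }  = { q, s, u } ∪ { p, q, t }
  { q, r, s, t, u }  = { q, s, u } ∪ { r, s, t, u }
  — 26 sets.
Pass 3 adds 13:
  { p }  = { q, r, s, t, u }ᶜ
  { r }  = { p, q, s, t, u }ᶜ
  { u }  = { p, q, r, s, t }ᶜ
  { p, r }  = { q, s, t, u }ᶜ
  { p, t }  = { q, r, s, u }ᶜ
  { q, s }  = { q } ∪ { s }
  { q, t }  = { q } ∪ { t }
  { q, u }  = { p, r, s, t }ᶜ
  { r, t }  = { p, q, s, u }ᶜ
  { r, u }  = { p, q, s, t }ᶜ
  { p, q, s }  = { p, q } ∪ { s }
  { q, s, t }  = { q } ∪ { s, t }
  { s, t, u }  = { s, t } ∪ { s, u }
  — 39 sets.
Pass 4 adds 25:
  { p, s }  = { s } ∪ { p }
  { p, u }  = { p } ∪ { u }
  { q, r }  = { q } ∪ { r }
  { r, s }  = { r } ∪ { s }
  { t, u }  = { u } ∪ { t }
  { p, q, r }  = { s, t, u }ᶜ
  { p, q, u }  = { p, q } ∪ { q, u }
  { p, r, s }  = { p, r } ∪ { s }
  { p, r, u }  = { q, s, t }ᶜ
  { p, s, t }  = { s, t } ∪ { p }
  { p, s, u }  = { p } ∪ { s, u }
  { p, t, u }  = { p, t } ∪ { u }
  { q, r, s }  = { r } ∪ { q, s }
  { q, r, t }  = { q } ∪ { r, t }
  { q, r, u }  = { q } ∪ { r, u }
  { q, t, u }  = { q, u } ∪ { q, t }
  { r, s, t }  = { s, t } ∪ { r, t }
  { r, t, u }  = { p, q, s }ᶜ
  { p, q, r, s }  = { p, r } ∪ { p, q, s }
  { p, q, t, u }  = { q, u } ∪ { p, q, t }
  { p, r, s, u }  = { q, t }ᶜ
  { p, r, t, u }  = { q, s }ᶜ
  { p, s, t, u }  = { s, t, u } ∪ { p }
  { q, r, s, t }  = { r, t } ∪ { q, s, t }
  { q, r, t, u }  = { r, t } ∪ { q, u }
  — 64 sets.
Pass 5: already closed under ᶜ and ∪.

σ(𝒜) = { {  }, { p }, { q }, { r }, { s }, { t }, { u }, { p, q }, { p, r }, { p, s }, { p, t }, { p, u }, { q, r }, { q, s }, { q, t }, { q, u }, { r, s }, { r, t }, { r, u }, { s, t }, { s, u }, { t, u }, { p, q, r }, { p, q, s }, { p, q, t }, { p, q, u }, { p, r, s }, { p, r, t }, { p, r, u }, { p, s, t }, { p, s, u }, { p, t, u }, { q, r, s }, { q, r, t }, { q, r, u }, { q, s, t }, { q, s, u }, { q, t, u }, { r, s, t }, { r, s, u }, { r, t, u }, { s, t, u }, { p, q, r, s }, { p, q, r, t }, { p, q, r, u }, { p, q, s, t }, { p, q, s, u }, { p, q, t, u }, { p, r, s, t }, { p, r, s, u }, { p, r, t, u }, { p, s, t, u }, { q, r, s, t }, { q, r, s, u }, { q, r, t, u }, { q, s, t, u }, { r, s, t, u }, { p, q, r, s, t }, { p, q, r, s, u }, { p, q, r, t, u }, { p, q, s, t, u }, { p, r, s, t, u }, { q, r, s, t, u }, S }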